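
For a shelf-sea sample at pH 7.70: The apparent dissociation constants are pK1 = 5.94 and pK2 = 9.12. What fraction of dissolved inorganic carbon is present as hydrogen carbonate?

α₁ = 1 / (1 + [H⁺]/K1 + K2/[H⁺]) = 1 / (1 + 10^-1.76 + 10^-1.42)
   = 1 / (1 + 0.017378 + 0.038019) = 1/1.0554 = 0.9475

α₁ = 0.948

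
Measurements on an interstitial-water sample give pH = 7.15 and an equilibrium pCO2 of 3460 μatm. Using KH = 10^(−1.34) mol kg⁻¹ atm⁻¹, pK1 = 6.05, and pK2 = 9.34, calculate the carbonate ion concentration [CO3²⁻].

[CO3²⁻] = 12.9 μmol/kg

[CO2*] = KH · pCO2 = 10^(−1.34) × 3460×10^-6 = 1.582×10^-4 mol/kg
α₀ = 1/(1 + K1/[H⁺] + K1K2/[H⁺]²) = 1/(1 + 10^+1.10 + 10^-1.09) = 0.07315
DIC = [CO2*]/α₀ = 1.582×10^-4 / 0.07315 = 2.162 mmol/kg
[CO3²⁻] = α₂·DIC; α₂ = 0.005946, so [CO3²⁻] = 0.005946 × 2.162 = 0.0129 mmol/kg = 12.9 μmol/kg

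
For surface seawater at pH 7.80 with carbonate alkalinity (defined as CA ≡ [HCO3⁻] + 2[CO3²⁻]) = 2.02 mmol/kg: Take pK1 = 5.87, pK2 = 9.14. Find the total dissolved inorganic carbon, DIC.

CA = [HCO3⁻] + 2[CO3²⁻] = (α₁ + 2α₂)·DIC
At pH 7.80: [H⁺]/K1 = 10^-1.93 = 0.011749, K2/[H⁺] = 10^-1.34 = 0.045709
α₁ = 1/(1 + 0.011749 + 0.045709) = 1/1.0575 = 0.9457; α₂ = α₁·K2/[H⁺] = 0.04323
α₁ + 2α₂ = 1.0321
DIC = CA / (α₁ + 2α₂) = 2.02 / 1.0321 = 1.96 mmol/kg

DIC = 1.96 mmol/kg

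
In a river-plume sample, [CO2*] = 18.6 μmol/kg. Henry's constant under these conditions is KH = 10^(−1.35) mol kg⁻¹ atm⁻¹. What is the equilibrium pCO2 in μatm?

KH = 10^(−1.35) = 4.467×10^-2 mol kg⁻¹ atm⁻¹
pCO2 = [CO2*]/KH = 18.6×10^-6 / 4.467×10^-2 = 4.16×10^-4 atm = 416 μatm

pCO2 = 416 μatm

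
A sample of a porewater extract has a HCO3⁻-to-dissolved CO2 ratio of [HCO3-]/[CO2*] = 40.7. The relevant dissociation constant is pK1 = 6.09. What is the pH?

From K1 = [H⁺][HCO3-]/[CO2*]:  pH = pK1 + log₁₀([HCO3-]/[CO2*])
log₁₀(40.7) = +1.610
pH = 6.09 + (+1.610) = 7.70

pH = 7.70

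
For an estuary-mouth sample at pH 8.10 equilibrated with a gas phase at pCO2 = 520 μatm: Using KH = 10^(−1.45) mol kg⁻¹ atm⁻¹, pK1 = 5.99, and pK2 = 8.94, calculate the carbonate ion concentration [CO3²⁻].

[CO3²⁻] = 0.344 mmol/kg

[CO2*] = KH · pCO2 = 10^(−1.45) × 520×10^-6 = 1.845×10^-5 mol/kg
α₀ = 1/(1 + K1/[H⁺] + K1K2/[H⁺]²) = 1/(1 + 10^+2.11 + 10^+1.27) = 0.006736
DIC = [CO2*]/α₀ = 1.845×10^-5 / 0.006736 = 2.739 mmol/kg
[CO3²⁻] = α₂·DIC; α₂ = 0.1254, so [CO3²⁻] = 0.1254 × 2.739 = 0.344 mmol/kg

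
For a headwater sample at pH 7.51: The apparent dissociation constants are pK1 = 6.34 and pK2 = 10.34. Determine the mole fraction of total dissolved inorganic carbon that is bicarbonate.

α₁ = 1 / (1 + [H⁺]/K1 + K2/[H⁺]) = 1 / (1 + 10^-1.17 + 10^-2.83)
   = 1 / (1 + 0.067608 + 0.0014791) = 1/1.0691 = 0.9354

α₁ = 0.935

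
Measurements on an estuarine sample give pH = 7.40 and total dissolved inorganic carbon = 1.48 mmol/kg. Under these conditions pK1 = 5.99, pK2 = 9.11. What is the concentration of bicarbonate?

[HCO3⁻] = 1.40 mmol/kg

α₁ = 1 / (1 + [H⁺]/K1 + K2/[H⁺]) = 1 / (1 + 10^-1.41 + 10^-1.71)
   = 1 / (1 + 0.038905 + 0.019498) = 1/1.0584 = 0.9448
[HCO3⁻] = α₁ × DIC = 0.9448 × 1.48 = 1.40 mmol/kg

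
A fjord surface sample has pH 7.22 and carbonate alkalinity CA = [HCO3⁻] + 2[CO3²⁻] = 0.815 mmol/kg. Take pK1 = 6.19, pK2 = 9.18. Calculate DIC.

DIC = 0.881 mmol/kg

CA = [HCO3⁻] + 2[CO3²⁻] = (α₁ + 2α₂)·DIC
At pH 7.22: [H⁺]/K1 = 10^-1.03 = 0.093325, K2/[H⁺] = 10^-1.96 = 0.010965
α₁ = 1/(1 + 0.093325 + 0.010965) = 1/1.1043 = 0.9056; α₂ = α₁·K2/[H⁺] = 0.009929
α₁ + 2α₂ = 0.9254
DIC = CA / (α₁ + 2α₂) = 0.815 / 0.9254 = 0.881 mmol/kg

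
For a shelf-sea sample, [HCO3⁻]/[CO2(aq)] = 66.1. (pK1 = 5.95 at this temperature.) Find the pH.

From K1 = [H⁺][HCO3⁻]/[CO2(aq)]:  pH = pK1 + log₁₀([HCO3⁻]/[CO2(aq)])
log₁₀(66.1) = +1.820
pH = 5.95 + (+1.820) = 7.77

pH = 7.77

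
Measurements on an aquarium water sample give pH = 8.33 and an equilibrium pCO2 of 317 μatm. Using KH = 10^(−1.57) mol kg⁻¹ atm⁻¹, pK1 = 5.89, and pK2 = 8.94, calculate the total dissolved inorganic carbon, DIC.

[CO2*] = KH · pCO2 = 10^(−1.57) × 317×10^-6 = 8.532×10^-6 mol/kg
α₀ = 1/(1 + K1/[H⁺] + K1K2/[H⁺]²) = 1/(1 + 10^+2.44 + 10^+1.83) = 0.002907
DIC = [CO2*]/α₀ = 8.532×10^-6 / 0.002907 = 2.94 mmol/kg

DIC = 2.94 mmol/kg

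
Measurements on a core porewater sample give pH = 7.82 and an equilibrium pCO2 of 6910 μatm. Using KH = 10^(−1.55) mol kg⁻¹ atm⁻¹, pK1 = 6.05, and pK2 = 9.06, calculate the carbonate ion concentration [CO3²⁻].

[CO2*] = KH · pCO2 = 10^(−1.55) × 6910×10^-6 = 1.948×10^-4 mol/kg
α₀ = 1/(1 + K1/[H⁺] + K1K2/[H⁺]²) = 1/(1 + 10^+1.77 + 10^+0.53) = 0.01580
DIC = [CO2*]/α₀ = 1.948×10^-4 / 0.01580 = 12.32 mmol/kg
[CO3²⁻] = α₂·DIC; α₂ = 0.05355, so [CO3²⁻] = 0.05355 × 12.32 = 0.660 mmol/kg

[CO3²⁻] = 0.660 mmol/kg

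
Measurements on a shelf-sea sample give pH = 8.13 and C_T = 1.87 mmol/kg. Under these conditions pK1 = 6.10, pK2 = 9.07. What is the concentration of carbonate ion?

α₂ = 1 / (1 + [H⁺]/K2 + [H⁺]²/(K1K2)) = 1 / (1 + 10^+0.94 + 10^-1.09)
   = 1 / (1 + 8.7096 + 0.081283) = 1/9.7909 = 0.1021
[CO3²⁻] = α₂ × DIC = 0.1021 × 1.87 = 0.191 mmol/kg

[CO3²⁻] = 0.191 mmol/kg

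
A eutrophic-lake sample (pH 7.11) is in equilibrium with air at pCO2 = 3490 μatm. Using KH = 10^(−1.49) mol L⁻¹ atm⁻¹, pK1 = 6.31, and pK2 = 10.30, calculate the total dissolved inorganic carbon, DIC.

[CO2*] = KH · pCO2 = 10^(−1.49) × 3490×10^-6 = 1.129×10^-4 mol/L
α₀ = 1/(1 + K1/[H⁺] + K1K2/[H⁺]²) = 1/(1 + 10^+0.80 + 10^-2.39) = 0.1367
DIC = [CO2*]/α₀ = 1.129×10^-4 / 0.1367 = 0.826 mmol/L

DIC = 0.826 mmol/L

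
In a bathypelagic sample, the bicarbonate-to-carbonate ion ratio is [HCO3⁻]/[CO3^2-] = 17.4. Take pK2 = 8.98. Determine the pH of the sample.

pH = 7.74

From K2 = [H⁺][CO3^2-]/[HCO3⁻]:  pH = pK2 − log₁₀([HCO3⁻]/[CO3^2-])
log₁₀(17.4) = +1.241
pH = 8.98 − (+1.241) = 7.74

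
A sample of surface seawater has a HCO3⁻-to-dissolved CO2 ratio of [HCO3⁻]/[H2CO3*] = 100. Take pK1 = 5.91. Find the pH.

From K1 = [H⁺][HCO3⁻]/[H2CO3*]:  pH = pK1 + log₁₀([HCO3⁻]/[H2CO3*])
log₁₀(100) = +2.000
pH = 5.91 + (+2.000) = 7.91

pH = 7.91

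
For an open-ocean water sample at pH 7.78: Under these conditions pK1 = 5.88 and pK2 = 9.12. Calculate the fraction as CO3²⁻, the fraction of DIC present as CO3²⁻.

α₂ = 0.0432

α₂ = 1 / (1 + [H⁺]/K2 + [H⁺]²/(K1K2)) = 1 / (1 + 10^+1.34 + 10^-0.56)
   = 1 / (1 + 21.878 + 0.27542) = 1/23.153 = 0.04319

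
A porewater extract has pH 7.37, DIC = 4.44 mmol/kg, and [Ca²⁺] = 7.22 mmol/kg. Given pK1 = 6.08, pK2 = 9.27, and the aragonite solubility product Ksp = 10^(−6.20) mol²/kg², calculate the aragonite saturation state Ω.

Ω = 0.601

α₂ = 1 / (1 + [H⁺]/K2 + [H⁺]²/(K1K2)) = 1 / (1 + 10^+1.90 + 10^+0.61)
   = 1 / (1 + 79.433 + 4.0738) = 1/84.507 = 0.01183
[CO3²⁻] = α₂ × DIC = 0.01183 × 4.44 = 0.05254 mmol/kg
Ksp = 10^(−6.20) = 6.310×10^-7
Ω = [Ca²⁺][CO3²⁻]/Ksp = (7.22×10^-3)(5.254×10^-5) / 6.310×10^-7 = 0.601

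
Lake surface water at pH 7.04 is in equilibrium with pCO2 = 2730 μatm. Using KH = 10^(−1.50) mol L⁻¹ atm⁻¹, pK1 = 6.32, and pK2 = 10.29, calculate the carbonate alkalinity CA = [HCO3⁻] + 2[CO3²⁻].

CA = 0.454 mmol/L

[CO2*] = KH · pCO2 = 10^(−1.50) × 2730×10^-6 = 8.633×10^-5 mol/L
α₀ = 1/(1 + K1/[H⁺] + K1K2/[H⁺]²) = 1/(1 + 10^+0.72 + 10^-2.53) = 0.1600
DIC = [CO2*]/α₀ = 8.633×10^-5 / 0.1600 = 0.5397 mmol/L
CA = (α₁ + 2α₂)·DIC = (0.8396 + 2×0.0004721) × 0.5397 = 0.454 mmol/L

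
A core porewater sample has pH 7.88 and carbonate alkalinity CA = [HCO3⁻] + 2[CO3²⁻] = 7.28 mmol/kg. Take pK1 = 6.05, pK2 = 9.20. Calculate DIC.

CA = [HCO3⁻] + 2[CO3²⁻] = (α₁ + 2α₂)·DIC
At pH 7.88: [H⁺]/K1 = 10^-1.83 = 0.014791, K2/[H⁺] = 10^-1.32 = 0.047863
α₁ = 1/(1 + 0.014791 + 0.047863) = 1/1.0627 = 0.9410; α₂ = α₁·K2/[H⁺] = 0.04504
α₁ + 2α₂ = 1.0311
DIC = CA / (α₁ + 2α₂) = 7.28 / 1.0311 = 7.06 mmol/kg

DIC = 7.06 mmol/kg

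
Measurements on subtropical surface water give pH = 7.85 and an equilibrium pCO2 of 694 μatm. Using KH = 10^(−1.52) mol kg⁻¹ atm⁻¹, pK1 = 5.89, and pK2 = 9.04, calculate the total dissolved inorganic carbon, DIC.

DIC = 2.06 mmol/kg

[CO2*] = KH · pCO2 = 10^(−1.52) × 694×10^-6 = 2.096×10^-5 mol/kg
α₀ = 1/(1 + K1/[H⁺] + K1K2/[H⁺]²) = 1/(1 + 10^+1.96 + 10^+0.77) = 0.01019
DIC = [CO2*]/α₀ = 2.096×10^-5 / 0.01019 = 2.06 mmol/kg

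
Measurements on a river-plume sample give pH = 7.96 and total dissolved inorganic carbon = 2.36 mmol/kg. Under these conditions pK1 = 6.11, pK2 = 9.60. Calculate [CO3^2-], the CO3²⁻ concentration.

α₂ = 1 / (1 + [H⁺]/K2 + [H⁺]²/(K1K2)) = 1 / (1 + 10^+1.64 + 10^-0.21)
   = 1 / (1 + 43.652 + 0.61660) = 1/45.268 = 0.02209
[CO3²⁻] = α₂ × DIC = 0.02209 × 2.36 = 0.0521 mmol/kg

[CO3²⁻] = 0.0521 mmol/kg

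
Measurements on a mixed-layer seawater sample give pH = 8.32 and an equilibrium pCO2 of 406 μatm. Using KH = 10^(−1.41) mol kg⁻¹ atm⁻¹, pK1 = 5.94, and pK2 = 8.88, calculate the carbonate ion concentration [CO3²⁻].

[CO3²⁻] = 1.04 mmol/kg

[CO2*] = KH · pCO2 = 10^(−1.41) × 406×10^-6 = 1.580×10^-5 mol/kg
α₀ = 1/(1 + K1/[H⁺] + K1K2/[H⁺]²) = 1/(1 + 10^+2.38 + 10^+1.82) = 0.003258
DIC = [CO2*]/α₀ = 1.580×10^-5 / 0.003258 = 4.848 mmol/kg
[CO3²⁻] = α₂·DIC; α₂ = 0.2152, so [CO3²⁻] = 0.2152 × 4.848 = 1.04 mmol/kg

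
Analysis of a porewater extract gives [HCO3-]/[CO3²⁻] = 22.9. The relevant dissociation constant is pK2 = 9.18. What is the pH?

From K2 = [H⁺][CO3²⁻]/[HCO3-]:  pH = pK2 − log₁₀([HCO3-]/[CO3²⁻])
log₁₀(22.9) = +1.360
pH = 9.18 − (+1.360) = 7.82

pH = 7.82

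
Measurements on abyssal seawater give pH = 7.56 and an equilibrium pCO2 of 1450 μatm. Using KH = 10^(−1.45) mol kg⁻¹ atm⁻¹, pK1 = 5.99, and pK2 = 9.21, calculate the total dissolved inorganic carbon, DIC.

[CO2*] = KH · pCO2 = 10^(−1.45) × 1450×10^-6 = 5.145×10^-5 mol/kg
α₀ = 1/(1 + K1/[H⁺] + K1K2/[H⁺]²) = 1/(1 + 10^+1.57 + 10^-0.08) = 0.02565
DIC = [CO2*]/α₀ = 5.145×10^-5 / 0.02565 = 2.01 mmol/kg

DIC = 2.01 mmol/kg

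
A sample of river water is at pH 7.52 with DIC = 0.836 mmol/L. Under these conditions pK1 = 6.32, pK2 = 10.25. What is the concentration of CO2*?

α₀ = 1 / (1 + K1/[H⁺] + K1K2/[H⁺]²) = 1 / (1 + 10^+1.20 + 10^-1.53)
   = 1 / (1 + 15.849 + 0.029512) = 1/16.878 = 0.05925
[CO2*] = α₀ × DIC = 0.05925 × 0.836 = 0.0495 mmol/L

[CO2*] = 0.0495 mmol/L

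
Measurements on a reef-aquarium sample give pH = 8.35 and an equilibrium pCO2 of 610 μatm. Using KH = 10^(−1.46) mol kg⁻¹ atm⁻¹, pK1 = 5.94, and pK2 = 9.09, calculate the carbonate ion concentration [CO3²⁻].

[CO3²⁻] = 0.989 mmol/kg

[CO2*] = KH · pCO2 = 10^(−1.46) × 610×10^-6 = 2.115×10^-5 mol/kg
α₀ = 1/(1 + K1/[H⁺] + K1K2/[H⁺]²) = 1/(1 + 10^+2.41 + 10^+1.67) = 0.003281
DIC = [CO2*]/α₀ = 2.115×10^-5 / 0.003281 = 6.447 mmol/kg
[CO3²⁻] = α₂·DIC; α₂ = 0.1534, so [CO3²⁻] = 0.1534 × 6.447 = 0.989 mmol/kg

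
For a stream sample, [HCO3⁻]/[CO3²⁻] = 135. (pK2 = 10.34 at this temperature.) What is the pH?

pH = 8.21

From K2 = [H⁺][CO3²⁻]/[HCO3⁻]:  pH = pK2 − log₁₀([HCO3⁻]/[CO3²⁻])
log₁₀(135) = +2.130
pH = 10.34 − (+2.130) = 8.21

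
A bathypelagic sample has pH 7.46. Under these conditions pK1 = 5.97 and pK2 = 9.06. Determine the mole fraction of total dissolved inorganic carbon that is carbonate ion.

α₂ = 0.0238

α₂ = 1 / (1 + [H⁺]/K2 + [H⁺]²/(K1K2)) = 1 / (1 + 10^+1.60 + 10^+0.11)
   = 1 / (1 + 39.811 + 1.2882) = 1/42.099 = 0.02375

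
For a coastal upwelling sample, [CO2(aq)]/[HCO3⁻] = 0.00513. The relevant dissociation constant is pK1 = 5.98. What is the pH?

From K1 = [H⁺][HCO3⁻]/[CO2(aq)]:  pH = pK1 − log₁₀([CO2(aq)]/[HCO3⁻])
log₁₀(0.00513) = -2.290
pH = 5.98 − (-2.290) = 8.27

pH = 8.27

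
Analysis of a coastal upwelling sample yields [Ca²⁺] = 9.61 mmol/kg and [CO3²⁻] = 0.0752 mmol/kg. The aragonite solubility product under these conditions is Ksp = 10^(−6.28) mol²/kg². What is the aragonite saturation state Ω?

Ω = 1.38

Ksp = 10^(−6.28) = 5.248×10^-7
Ω = [Ca²⁺][CO3²⁻]/Ksp = (9.61×10^-3)(0.0752×10^-3) / 5.248×10^-7 = 1.38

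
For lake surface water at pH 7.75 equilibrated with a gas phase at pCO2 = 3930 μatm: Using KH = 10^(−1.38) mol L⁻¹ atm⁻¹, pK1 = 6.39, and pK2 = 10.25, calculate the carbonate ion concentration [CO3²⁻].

[CO3²⁻] = 11.9 μmol/L

[CO2*] = KH · pCO2 = 10^(−1.38) × 3930×10^-6 = 1.638×10^-4 mol/L
α₀ = 1/(1 + K1/[H⁺] + K1K2/[H⁺]²) = 1/(1 + 10^+1.36 + 10^-1.14) = 0.04170
DIC = [CO2*]/α₀ = 1.638×10^-4 / 0.04170 = 3.929 mmol/L
[CO3²⁻] = α₂·DIC; α₂ = 0.003021, so [CO3²⁻] = 0.003021 × 3.929 = 0.0119 mmol/L = 11.9 μmol/L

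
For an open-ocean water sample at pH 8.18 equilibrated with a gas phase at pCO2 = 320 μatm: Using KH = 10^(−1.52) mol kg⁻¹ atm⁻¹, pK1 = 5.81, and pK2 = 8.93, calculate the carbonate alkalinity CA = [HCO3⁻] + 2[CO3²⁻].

CA = 3.07 mmol/kg

[CO2*] = KH · pCO2 = 10^(−1.52) × 320×10^-6 = 9.664×10^-6 mol/kg
α₀ = 1/(1 + K1/[H⁺] + K1K2/[H⁺]²) = 1/(1 + 10^+2.37 + 10^+1.62) = 0.003609
DIC = [CO2*]/α₀ = 9.664×10^-6 / 0.003609 = 2.678 mmol/kg
CA = (α₁ + 2α₂)·DIC = (0.8460 + 2×0.1504) × 2.678 = 3.07 mmol/kg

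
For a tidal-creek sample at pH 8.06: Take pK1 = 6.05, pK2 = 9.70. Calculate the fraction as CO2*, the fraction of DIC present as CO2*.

α₀ = 1 / (1 + K1/[H⁺] + K1K2/[H⁺]²) = 1 / (1 + 10^+2.01 + 10^+0.37)
   = 1 / (1 + 102.33 + 2.3442) = 1/105.67 = 0.009463

α₀ = 0.00946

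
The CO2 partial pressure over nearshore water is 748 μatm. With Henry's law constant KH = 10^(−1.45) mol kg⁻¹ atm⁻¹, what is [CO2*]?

[CO2*] = 26.5 μmol/kg

KH = 10^(−1.45) = 3.548×10^-2 mol kg⁻¹ atm⁻¹
[CO2*] = KH · pCO2 = 3.548×10^-2 × 748×10^-6 atm = 2.65×10^-5 mol/kg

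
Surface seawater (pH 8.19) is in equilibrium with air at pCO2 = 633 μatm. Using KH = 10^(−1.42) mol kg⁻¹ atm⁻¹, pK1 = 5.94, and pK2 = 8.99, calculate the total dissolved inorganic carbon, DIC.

DIC = 4.98 mmol/kg

[CO2*] = KH · pCO2 = 10^(−1.42) × 633×10^-6 = 2.407×10^-5 mol/kg
α₀ = 1/(1 + K1/[H⁺] + K1K2/[H⁺]²) = 1/(1 + 10^+2.25 + 10^+1.45) = 0.004831
DIC = [CO2*]/α₀ = 2.407×10^-5 / 0.004831 = 4.98 mmol/kg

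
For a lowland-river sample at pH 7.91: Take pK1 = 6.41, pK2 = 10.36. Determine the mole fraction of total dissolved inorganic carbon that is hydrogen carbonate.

α₁ = 1 / (1 + [H⁺]/K1 + K2/[H⁺]) = 1 / (1 + 10^-1.50 + 10^-2.45)
   = 1 / (1 + 0.031623 + 0.0035481) = 1/1.0352 = 0.9660

α₁ = 0.966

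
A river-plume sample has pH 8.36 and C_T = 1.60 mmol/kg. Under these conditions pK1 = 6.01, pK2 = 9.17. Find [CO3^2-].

α₂ = 1 / (1 + [H⁺]/K2 + [H⁺]²/(K1K2)) = 1 / (1 + 10^+0.81 + 10^-1.54)
   = 1 / (1 + 6.4565 + 0.028840) = 1/7.4854 = 0.1336
[CO3²⁻] = α₂ × DIC = 0.1336 × 1.60 = 0.214 mmol/kg

[CO3²⁻] = 0.214 mmol/kg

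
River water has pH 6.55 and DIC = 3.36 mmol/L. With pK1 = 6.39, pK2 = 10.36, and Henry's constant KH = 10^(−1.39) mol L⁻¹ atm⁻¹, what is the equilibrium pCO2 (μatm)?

pCO2 = 3.37×10^4 μatm

α₀ = 1 / (1 + K1/[H⁺] + K1K2/[H⁺]²) = 1 / (1 + 10^+0.16 + 10^-3.65)
   = 1 / (1 + 1.4454 + 0.00022387) = 1/2.4457 = 0.4089
[CO2*] = α₀ × DIC = 0.4089 × 3.36 = 1.374 mmol/L
pCO2 = [CO2*]/KH = 1.374×10^-3 / 4.074×10^-2 = 3.37×10^4 μatm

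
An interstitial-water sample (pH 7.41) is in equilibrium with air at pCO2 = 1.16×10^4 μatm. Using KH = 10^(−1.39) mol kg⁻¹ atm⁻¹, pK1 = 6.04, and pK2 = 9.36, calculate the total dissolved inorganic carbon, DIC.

DIC = 11.7 mmol/kg

[CO2*] = KH · pCO2 = 10^(−1.39) × 1.16×10^4×10^-6 = 4.726×10^-4 mol/kg
α₀ = 1/(1 + K1/[H⁺] + K1K2/[H⁺]²) = 1/(1 + 10^+1.37 + 10^-0.58) = 0.04048
DIC = [CO2*]/α₀ = 4.726×10^-4 / 0.04048 = 11.7 mmol/kg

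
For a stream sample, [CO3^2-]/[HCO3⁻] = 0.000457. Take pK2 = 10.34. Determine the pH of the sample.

pH = 7.00

From K2 = [H⁺][CO3^2-]/[HCO3⁻]:  pH = pK2 + log₁₀([CO3^2-]/[HCO3⁻])
log₁₀(0.000457) = -3.340
pH = 10.34 + (-3.340) = 7.00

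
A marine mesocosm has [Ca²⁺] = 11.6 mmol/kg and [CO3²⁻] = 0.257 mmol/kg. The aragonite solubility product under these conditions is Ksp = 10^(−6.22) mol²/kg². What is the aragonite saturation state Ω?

Ω = 4.95

Ksp = 10^(−6.22) = 6.026×10^-7
Ω = [Ca²⁺][CO3²⁻]/Ksp = (11.6×10^-3)(0.257×10^-3) / 6.026×10^-7 = 4.95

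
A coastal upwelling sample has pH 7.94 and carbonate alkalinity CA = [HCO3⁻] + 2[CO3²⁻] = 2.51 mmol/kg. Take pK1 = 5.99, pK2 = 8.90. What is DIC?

CA = [HCO3⁻] + 2[CO3²⁻] = (α₁ + 2α₂)·DIC
At pH 7.94: [H⁺]/K1 = 10^-1.95 = 0.011220, K2/[H⁺] = 10^-0.96 = 0.10965
α₁ = 1/(1 + 0.011220 + 0.10965) = 1/1.1209 = 0.8922; α₂ = α₁·K2/[H⁺] = 0.09782
α₁ + 2α₂ = 1.0878
DIC = CA / (α₁ + 2α₂) = 2.51 / 1.0878 = 2.31 mmol/kg

DIC = 2.31 mmol/kg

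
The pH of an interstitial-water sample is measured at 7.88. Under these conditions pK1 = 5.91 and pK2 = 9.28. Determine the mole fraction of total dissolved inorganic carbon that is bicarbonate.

α₁ = 0.952

α₁ = 1 / (1 + [H⁺]/K1 + K2/[H⁺]) = 1 / (1 + 10^-1.97 + 10^-1.40)
   = 1 / (1 + 0.010715 + 0.039811) = 1/1.0505 = 0.9519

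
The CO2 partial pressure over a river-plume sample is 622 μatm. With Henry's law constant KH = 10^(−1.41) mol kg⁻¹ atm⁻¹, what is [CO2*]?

[CO2*] = 24.2 μmol/kg

KH = 10^(−1.41) = 3.890×10^-2 mol kg⁻¹ atm⁻¹
[CO2*] = KH · pCO2 = 3.890×10^-2 × 622×10^-6 atm = 2.42×10^-5 mol/kg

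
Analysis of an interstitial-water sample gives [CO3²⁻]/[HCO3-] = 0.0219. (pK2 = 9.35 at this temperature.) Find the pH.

From K2 = [H⁺][CO3²⁻]/[HCO3-]:  pH = pK2 + log₁₀([CO3²⁻]/[HCO3-])
log₁₀(0.0219) = -1.660
pH = 9.35 + (-1.660) = 7.69

pH = 7.69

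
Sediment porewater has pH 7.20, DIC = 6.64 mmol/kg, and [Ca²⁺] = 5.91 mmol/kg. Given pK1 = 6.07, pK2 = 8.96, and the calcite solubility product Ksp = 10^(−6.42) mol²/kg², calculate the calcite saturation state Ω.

Ω = 1.64

α₂ = 1 / (1 + [H⁺]/K2 + [H⁺]²/(K1K2)) = 1 / (1 + 10^+1.76 + 10^+0.63)
   = 1 / (1 + 57.544 + 4.2658) = 1/62.810 = 0.01592
[CO3²⁻] = α₂ × DIC = 0.01592 × 6.64 = 0.1057 mmol/kg
Ksp = 10^(−6.42) = 3.802×10^-7
Ω = [Ca²⁺][CO3²⁻]/Ksp = (5.91×10^-3)(1.057×10^-4) / 3.802×10^-7 = 1.64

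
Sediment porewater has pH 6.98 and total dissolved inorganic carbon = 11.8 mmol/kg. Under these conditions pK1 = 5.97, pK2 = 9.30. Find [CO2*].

α₀ = 1 / (1 + K1/[H⁺] + K1K2/[H⁺]²) = 1 / (1 + 10^+1.01 + 10^-1.31)
   = 1 / (1 + 10.233 + 0.048978) = 1/11.282 = 0.08864
[CO2*] = α₀ × DIC = 0.08864 × 11.8 = 1.05 mmol/kg

[CO2*] = 1.05 mmol/kg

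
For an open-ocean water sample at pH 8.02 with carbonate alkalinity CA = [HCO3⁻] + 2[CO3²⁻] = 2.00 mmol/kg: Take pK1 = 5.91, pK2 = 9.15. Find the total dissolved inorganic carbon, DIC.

DIC = 1.88 mmol/kg

CA = [HCO3⁻] + 2[CO3²⁻] = (α₁ + 2α₂)·DIC
At pH 8.02: [H⁺]/K1 = 10^-2.11 = 0.0077625, K2/[H⁺] = 10^-1.13 = 0.074131
α₁ = 1/(1 + 0.0077625 + 0.074131) = 1/1.0819 = 0.9243; α₂ = α₁·K2/[H⁺] = 0.06852
α₁ + 2α₂ = 1.0613
DIC = CA / (α₁ + 2α₂) = 2.00 / 1.0613 = 1.88 mmol/kg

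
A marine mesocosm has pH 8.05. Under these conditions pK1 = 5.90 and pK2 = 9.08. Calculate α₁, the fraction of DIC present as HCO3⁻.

α₁ = 1 / (1 + [H⁺]/K1 + K2/[H⁺]) = 1 / (1 + 10^-2.15 + 10^-1.03)
   = 1 / (1 + 0.0070795 + 0.093325) = 1/1.1004 = 0.9088

α₁ = 0.909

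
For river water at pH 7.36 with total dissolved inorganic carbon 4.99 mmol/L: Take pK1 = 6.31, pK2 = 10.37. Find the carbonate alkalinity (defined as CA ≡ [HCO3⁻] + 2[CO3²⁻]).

CA = [HCO3⁻] + 2[CO3²⁻] = (α₁ + 2α₂)·DIC
At pH 7.36: [H⁺]/K1 = 10^-1.05 = 0.089125, K2/[H⁺] = 10^-3.01 = 0.00097724
α₁ = 1/(1 + 0.089125 + 0.00097724) = 1/1.0901 = 0.9173; α₂ = α₁·K2/[H⁺] = 0.0008965
α₁ + 2α₂ = 0.9191
CA = 0.9191 × 4.99 = 4.59 mmol/L

CA = 4.59 mmol/L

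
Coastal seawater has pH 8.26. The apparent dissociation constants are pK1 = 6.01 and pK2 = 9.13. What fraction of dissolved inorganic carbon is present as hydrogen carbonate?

α₁ = 1 / (1 + [H⁺]/K1 + K2/[H⁺]) = 1 / (1 + 10^-2.25 + 10^-0.87)
   = 1 / (1 + 0.0056234 + 0.13490) = 1/1.1405 = 0.8768

α₁ = 0.877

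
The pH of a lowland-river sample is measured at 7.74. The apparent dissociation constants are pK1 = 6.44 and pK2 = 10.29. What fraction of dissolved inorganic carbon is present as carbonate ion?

α₂ = 1 / (1 + [H⁺]/K2 + [H⁺]²/(K1K2)) = 1 / (1 + 10^+2.55 + 10^+1.25)
   = 1 / (1 + 354.81 + 17.783) = 1/373.60 = 0.002677

α₂ = 0.00268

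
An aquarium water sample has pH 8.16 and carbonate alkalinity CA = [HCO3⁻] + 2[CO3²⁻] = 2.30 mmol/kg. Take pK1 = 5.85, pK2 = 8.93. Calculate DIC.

CA = [HCO3⁻] + 2[CO3²⁻] = (α₁ + 2α₂)·DIC
At pH 8.16: [H⁺]/K1 = 10^-2.31 = 0.0048978, K2/[H⁺] = 10^-0.77 = 0.16982
α₁ = 1/(1 + 0.0048978 + 0.16982) = 1/1.1747 = 0.8513; α₂ = α₁·K2/[H⁺] = 0.1446
α₁ + 2α₂ = 1.1404
DIC = CA / (α₁ + 2α₂) = 2.30 / 1.1404 = 2.02 mmol/kg

DIC = 2.02 mmol/kg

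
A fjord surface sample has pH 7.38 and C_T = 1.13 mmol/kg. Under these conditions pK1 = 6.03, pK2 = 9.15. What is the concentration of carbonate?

α₂ = 1 / (1 + [H⁺]/K2 + [H⁺]²/(K1K2)) = 1 / (1 + 10^+1.77 + 10^+0.42)
   = 1 / (1 + 58.884 + 2.6303) = 1/62.515 = 0.01600
[CO3²⁻] = α₂ × DIC = 0.01600 × 1.13 = 0.0181 mmol/kg = 18.1 μmol/kg

[CO3²⁻] = 18.1 μmol/kg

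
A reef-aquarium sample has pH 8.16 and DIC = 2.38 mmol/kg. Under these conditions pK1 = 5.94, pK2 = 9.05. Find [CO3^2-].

α₂ = 1 / (1 + [H⁺]/K2 + [H⁺]²/(K1K2)) = 1 / (1 + 10^+0.89 + 10^-1.33)
   = 1 / (1 + 7.7625 + 0.046774) = 1/8.8092 = 0.1135
[CO3²⁻] = α₂ × DIC = 0.1135 × 2.38 = 0.270 mmol/kg

[CO3²⁻] = 0.270 mmol/kg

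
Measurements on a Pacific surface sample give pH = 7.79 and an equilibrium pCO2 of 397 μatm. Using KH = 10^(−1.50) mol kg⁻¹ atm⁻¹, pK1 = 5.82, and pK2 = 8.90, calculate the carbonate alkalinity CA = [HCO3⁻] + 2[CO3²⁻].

[CO2*] = KH · pCO2 = 10^(−1.50) × 397×10^-6 = 1.255×10^-5 mol/kg
α₀ = 1/(1 + K1/[H⁺] + K1K2/[H⁺]²) = 1/(1 + 10^+1.97 + 10^+0.86) = 0.009845
DIC = [CO2*]/α₀ = 1.255×10^-5 / 0.009845 = 1.275 mmol/kg
CA = (α₁ + 2α₂)·DIC = (0.9188 + 2×0.07132) × 1.275 = 1.35 mmol/kg

CA = 1.35 mmol/kg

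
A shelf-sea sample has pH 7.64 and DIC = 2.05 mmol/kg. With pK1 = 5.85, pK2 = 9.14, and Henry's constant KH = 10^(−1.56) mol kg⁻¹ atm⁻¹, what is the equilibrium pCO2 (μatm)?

pCO2 = 1150 μatm

α₀ = 1 / (1 + K1/[H⁺] + K1K2/[H⁺]²) = 1 / (1 + 10^+1.79 + 10^+0.29)
   = 1 / (1 + 61.660 + 1.9498) = 1/64.609 = 0.01548
[CO2*] = α₀ × DIC = 0.01548 × 2.05 = 0.03173 mmol/kg
pCO2 = [CO2*]/KH = 3.173×10^-5 / 2.754×10^-2 = 1150 μatm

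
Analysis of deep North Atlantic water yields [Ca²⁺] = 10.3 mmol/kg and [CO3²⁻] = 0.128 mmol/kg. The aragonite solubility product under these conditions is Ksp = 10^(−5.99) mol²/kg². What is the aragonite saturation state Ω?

Ksp = 10^(−5.99) = 1.023×10^-6
Ω = [Ca²⁺][CO3²⁻]/Ksp = (10.3×10^-3)(0.128×10^-3) / 1.023×10^-6 = 1.29

Ω = 1.29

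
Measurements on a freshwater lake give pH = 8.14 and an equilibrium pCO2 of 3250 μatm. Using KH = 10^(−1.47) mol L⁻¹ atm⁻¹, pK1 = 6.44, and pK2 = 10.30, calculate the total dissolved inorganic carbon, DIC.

DIC = 5.67 mmol/L

[CO2*] = KH · pCO2 = 10^(−1.47) × 3250×10^-6 = 1.101×10^-4 mol/L
α₀ = 1/(1 + K1/[H⁺] + K1K2/[H⁺]²) = 1/(1 + 10^+1.70 + 10^-0.46) = 0.01943
DIC = [CO2*]/α₀ = 1.101×10^-4 / 0.01943 = 5.67 mmol/L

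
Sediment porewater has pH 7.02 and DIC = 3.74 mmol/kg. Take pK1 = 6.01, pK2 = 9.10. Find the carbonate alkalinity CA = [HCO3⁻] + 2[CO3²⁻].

CA = [HCO3⁻] + 2[CO3²⁻] = (α₁ + 2α₂)·DIC
At pH 7.02: [H⁺]/K1 = 10^-1.01 = 0.097724, K2/[H⁺] = 10^-2.08 = 0.0083176
α₁ = 1/(1 + 0.097724 + 0.0083176) = 1/1.1060 = 0.9041; α₂ = α₁·K2/[H⁺] = 0.007520
α₁ + 2α₂ = 0.9192
CA = 0.9192 × 3.74 = 3.44 mmol/kg

CA = 3.44 mmol/kg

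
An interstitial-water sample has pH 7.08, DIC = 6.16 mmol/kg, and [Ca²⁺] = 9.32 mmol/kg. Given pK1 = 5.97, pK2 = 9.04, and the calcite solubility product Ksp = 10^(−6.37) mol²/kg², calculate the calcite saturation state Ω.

Ω = 1.36

α₂ = 1 / (1 + [H⁺]/K2 + [H⁺]²/(K1K2)) = 1 / (1 + 10^+1.96 + 10^+0.85)
   = 1 / (1 + 91.201 + 7.0795) = 1/99.281 = 0.01007
[CO3²⁻] = α₂ × DIC = 0.01007 × 6.16 = 0.06205 mmol/kg
Ksp = 10^(−6.37) = 4.266×10^-7
Ω = [Ca²⁺][CO3²⁻]/Ksp = (9.32×10^-3)(6.205×10^-5) / 4.266×10^-7 = 1.36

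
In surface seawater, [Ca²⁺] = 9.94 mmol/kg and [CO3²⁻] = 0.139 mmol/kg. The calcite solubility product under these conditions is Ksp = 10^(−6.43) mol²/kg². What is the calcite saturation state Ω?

Ω = 3.72

Ksp = 10^(−6.43) = 3.715×10^-7
Ω = [Ca²⁺][CO3²⁻]/Ksp = (9.94×10^-3)(0.139×10^-3) / 3.715×10^-7 = 3.72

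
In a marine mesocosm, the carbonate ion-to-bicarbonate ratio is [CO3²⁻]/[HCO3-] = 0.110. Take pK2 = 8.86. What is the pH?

From K2 = [H⁺][CO3²⁻]/[HCO3-]:  pH = pK2 + log₁₀([CO3²⁻]/[HCO3-])
log₁₀(0.110) = -0.959
pH = 8.86 + (-0.959) = 7.90

pH = 7.90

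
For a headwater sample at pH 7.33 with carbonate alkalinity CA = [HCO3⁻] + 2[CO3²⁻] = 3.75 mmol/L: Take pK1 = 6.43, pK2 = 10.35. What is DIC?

DIC = 4.22 mmol/L

CA = [HCO3⁻] + 2[CO3²⁻] = (α₁ + 2α₂)·DIC
At pH 7.33: [H⁺]/K1 = 10^-0.90 = 0.12589, K2/[H⁺] = 10^-3.02 = 0.00095499
α₁ = 1/(1 + 0.12589 + 0.00095499) = 1/1.1268 = 0.8874; α₂ = α₁·K2/[H⁺] = 0.0008475
α₁ + 2α₂ = 0.8891
DIC = CA / (α₁ + 2α₂) = 3.75 / 0.8891 = 4.22 mmol/L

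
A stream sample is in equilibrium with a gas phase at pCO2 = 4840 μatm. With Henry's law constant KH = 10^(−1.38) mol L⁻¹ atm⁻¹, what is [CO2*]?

[CO2*] = 202 μmol/L

KH = 10^(−1.38) = 4.169×10^-2 mol L⁻¹ atm⁻¹
[CO2*] = KH · pCO2 = 4.169×10^-2 × 4840×10^-6 atm = 2.02×10^-4 mol/L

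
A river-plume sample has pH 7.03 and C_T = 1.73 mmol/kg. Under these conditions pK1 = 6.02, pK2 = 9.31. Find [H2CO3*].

[CO2*] = 0.153 mmol/kg

α₀ = 1 / (1 + K1/[H⁺] + K1K2/[H⁺]²) = 1 / (1 + 10^+1.01 + 10^-1.27)
   = 1 / (1 + 10.233 + 0.053703) = 1/11.287 = 0.08860
[CO2*] = α₀ × DIC = 0.08860 × 1.73 = 0.153 mmol/kg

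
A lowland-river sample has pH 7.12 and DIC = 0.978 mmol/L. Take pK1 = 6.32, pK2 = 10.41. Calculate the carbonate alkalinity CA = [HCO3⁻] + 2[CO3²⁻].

CA = [HCO3⁻] + 2[CO3²⁻] = (α₁ + 2α₂)·DIC
At pH 7.12: [H⁺]/K1 = 10^-0.80 = 0.15849, K2/[H⁺] = 10^-3.29 = 0.00051286
α₁ = 1/(1 + 0.15849 + 0.00051286) = 1/1.1590 = 0.8628; α₂ = α₁·K2/[H⁺] = 0.0004425
α₁ + 2α₂ = 0.8637
CA = 0.8637 × 0.978 = 0.845 mmol/L

CA = 0.845 mmol/L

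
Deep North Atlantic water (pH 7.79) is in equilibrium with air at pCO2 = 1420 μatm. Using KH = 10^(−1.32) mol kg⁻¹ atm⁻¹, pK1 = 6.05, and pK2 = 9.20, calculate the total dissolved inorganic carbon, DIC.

[CO2*] = KH · pCO2 = 10^(−1.32) × 1420×10^-6 = 6.797×10^-5 mol/kg
α₀ = 1/(1 + K1/[H⁺] + K1K2/[H⁺]²) = 1/(1 + 10^+1.74 + 10^+0.33) = 0.01721
DIC = [CO2*]/α₀ = 6.797×10^-5 / 0.01721 = 3.95 mmol/kg

DIC = 3.95 mmol/kg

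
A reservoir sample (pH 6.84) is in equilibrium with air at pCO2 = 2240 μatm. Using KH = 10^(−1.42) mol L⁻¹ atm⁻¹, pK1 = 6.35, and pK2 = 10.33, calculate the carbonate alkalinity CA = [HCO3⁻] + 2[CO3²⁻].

[CO2*] = KH · pCO2 = 10^(−1.42) × 2240×10^-6 = 8.516×10^-5 mol/L
α₀ = 1/(1 + K1/[H⁺] + K1K2/[H⁺]²) = 1/(1 + 10^+0.49 + 10^-3.00) = 0.2444
DIC = [CO2*]/α₀ = 8.516×10^-5 / 0.2444 = 0.3484 mmol/L
CA = (α₁ + 2α₂)·DIC = (0.7553 + 2×0.0002444) × 0.3484 = 0.263 mmol/L

CA = 0.263 mmol/L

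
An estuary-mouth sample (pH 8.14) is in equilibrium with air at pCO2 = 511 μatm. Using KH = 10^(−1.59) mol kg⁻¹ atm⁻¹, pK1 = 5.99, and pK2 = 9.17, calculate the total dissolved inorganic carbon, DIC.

DIC = 2.04 mmol/kg

[CO2*] = KH · pCO2 = 10^(−1.59) × 511×10^-6 = 1.313×10^-5 mol/kg
α₀ = 1/(1 + K1/[H⁺] + K1K2/[H⁺]²) = 1/(1 + 10^+2.15 + 10^+1.12) = 0.006434
DIC = [CO2*]/α₀ = 1.313×10^-5 / 0.006434 = 2.04 mmol/kg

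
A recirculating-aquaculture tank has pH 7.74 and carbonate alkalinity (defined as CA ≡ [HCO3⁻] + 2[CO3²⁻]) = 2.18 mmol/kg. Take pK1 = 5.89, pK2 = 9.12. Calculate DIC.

CA = [HCO3⁻] + 2[CO3²⁻] = (α₁ + 2α₂)·DIC
At pH 7.74: [H⁺]/K1 = 10^-1.85 = 0.014125, K2/[H⁺] = 10^-1.38 = 0.041687
α₁ = 1/(1 + 0.014125 + 0.041687) = 1/1.0558 = 0.9471; α₂ = α₁·K2/[H⁺] = 0.03948
α₁ + 2α₂ = 1.0261
DIC = CA / (α₁ + 2α₂) = 2.18 / 1.0261 = 2.12 mmol/kg

DIC = 2.12 mmol/kg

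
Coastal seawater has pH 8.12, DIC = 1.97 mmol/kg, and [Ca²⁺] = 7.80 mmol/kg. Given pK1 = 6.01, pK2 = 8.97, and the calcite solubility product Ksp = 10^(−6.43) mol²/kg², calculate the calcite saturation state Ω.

Ω = 5.08

α₂ = 1 / (1 + [H⁺]/K2 + [H⁺]²/(K1K2)) = 1 / (1 + 10^+0.85 + 10^-1.26)
   = 1 / (1 + 7.0795 + 0.054954) = 1/8.1344 = 0.1229
[CO3²⁻] = α₂ × DIC = 0.1229 × 1.97 = 0.2422 mmol/kg
Ksp = 10^(−6.43) = 3.715×10^-7
Ω = [Ca²⁺][CO3²⁻]/Ksp = (7.80×10^-3)(2.422×10^-4) / 3.715×10^-7 = 5.08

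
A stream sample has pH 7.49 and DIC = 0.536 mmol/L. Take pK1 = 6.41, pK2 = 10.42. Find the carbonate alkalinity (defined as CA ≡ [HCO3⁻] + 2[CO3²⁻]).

CA = 0.495 mmol/L

CA = [HCO3⁻] + 2[CO3²⁻] = (α₁ + 2α₂)·DIC
At pH 7.49: [H⁺]/K1 = 10^-1.08 = 0.083176, K2/[H⁺] = 10^-2.93 = 0.0011749
α₁ = 1/(1 + 0.083176 + 0.0011749) = 1/1.0844 = 0.9222; α₂ = α₁·K2/[H⁺] = 0.001084
α₁ + 2α₂ = 0.9244
CA = 0.9244 × 0.536 = 0.495 mmol/L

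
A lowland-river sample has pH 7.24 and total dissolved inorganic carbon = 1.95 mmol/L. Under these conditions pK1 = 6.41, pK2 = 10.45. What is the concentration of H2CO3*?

[CO2*] = 0.251 mmol/L

α₀ = 1 / (1 + K1/[H⁺] + K1K2/[H⁺]²) = 1 / (1 + 10^+0.83 + 10^-2.38)
   = 1 / (1 + 6.7608 + 0.0041687) = 1/7.7650 = 0.1288
[CO2*] = α₀ × DIC = 0.1288 × 1.95 = 0.251 mmol/L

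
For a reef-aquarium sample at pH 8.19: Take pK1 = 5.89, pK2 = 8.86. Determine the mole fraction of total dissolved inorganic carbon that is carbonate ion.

α₂ = 0.175

α₂ = 1 / (1 + [H⁺]/K2 + [H⁺]²/(K1K2)) = 1 / (1 + 10^+0.67 + 10^-1.63)
   = 1 / (1 + 4.6774 + 0.023442) = 1/5.7008 = 0.1754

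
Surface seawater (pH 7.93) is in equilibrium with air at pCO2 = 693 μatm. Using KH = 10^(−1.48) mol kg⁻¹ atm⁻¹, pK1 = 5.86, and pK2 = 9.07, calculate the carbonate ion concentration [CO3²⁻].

[CO2*] = KH · pCO2 = 10^(−1.48) × 693×10^-6 = 2.295×10^-5 mol/kg
α₀ = 1/(1 + K1/[H⁺] + K1K2/[H⁺]²) = 1/(1 + 10^+2.07 + 10^+0.93) = 0.007874
DIC = [CO2*]/α₀ = 2.295×10^-5 / 0.007874 = 2.914 mmol/kg
[CO3²⁻] = α₂·DIC; α₂ = 0.06702, so [CO3²⁻] = 0.06702 × 2.914 = 0.195 mmol/kg

[CO3²⁻] = 0.195 mmol/kg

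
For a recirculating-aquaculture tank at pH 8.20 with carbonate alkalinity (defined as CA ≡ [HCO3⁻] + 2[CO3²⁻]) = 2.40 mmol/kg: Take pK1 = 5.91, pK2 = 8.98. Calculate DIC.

DIC = 2.11 mmol/kg

CA = [HCO3⁻] + 2[CO3²⁻] = (α₁ + 2α₂)·DIC
At pH 8.20: [H⁺]/K1 = 10^-2.29 = 0.0051286, K2/[H⁺] = 10^-0.78 = 0.16596
α₁ = 1/(1 + 0.0051286 + 0.16596) = 1/1.1711 = 0.8539; α₂ = α₁·K2/[H⁺] = 0.1417
α₁ + 2α₂ = 1.1373
DIC = CA / (α₁ + 2α₂) = 2.40 / 1.1373 = 2.11 mmol/kg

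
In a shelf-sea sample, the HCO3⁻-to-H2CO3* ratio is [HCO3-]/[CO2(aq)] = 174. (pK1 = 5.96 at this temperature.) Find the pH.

pH = 8.20

From K1 = [H⁺][HCO3-]/[CO2(aq)]:  pH = pK1 + log₁₀([HCO3-]/[CO2(aq)])
log₁₀(174) = +2.241
pH = 5.96 + (+2.241) = 8.20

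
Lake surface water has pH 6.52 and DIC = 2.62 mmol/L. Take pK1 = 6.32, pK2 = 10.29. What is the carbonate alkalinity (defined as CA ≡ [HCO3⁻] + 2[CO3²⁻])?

CA = 1.61 mmol/L

CA = [HCO3⁻] + 2[CO3²⁻] = (α₁ + 2α₂)·DIC
At pH 6.52: [H⁺]/K1 = 10^-0.20 = 0.63096, K2/[H⁺] = 10^-3.77 = 0.00016982
α₁ = 1/(1 + 0.63096 + 0.00016982) = 1/1.6311 = 0.6131; α₂ = α₁·K2/[H⁺] = 0.0001041
α₁ + 2α₂ = 0.6133
CA = 0.6133 × 2.62 = 1.61 mmol/L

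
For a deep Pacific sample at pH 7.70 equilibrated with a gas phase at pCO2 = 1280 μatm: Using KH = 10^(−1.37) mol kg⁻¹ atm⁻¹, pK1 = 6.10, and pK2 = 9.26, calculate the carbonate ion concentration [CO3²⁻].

[CO3²⁻] = 0.0599 mmol/kg

[CO2*] = KH · pCO2 = 10^(−1.37) × 1280×10^-6 = 5.460×10^-5 mol/kg
α₀ = 1/(1 + K1/[H⁺] + K1K2/[H⁺]²) = 1/(1 + 10^+1.60 + 10^+0.04) = 0.02386
DIC = [CO2*]/α₀ = 5.460×10^-5 / 0.02386 = 2.288 mmol/kg
[CO3²⁻] = α₂·DIC; α₂ = 0.02616, so [CO3²⁻] = 0.02616 × 2.288 = 0.0599 mmol/kg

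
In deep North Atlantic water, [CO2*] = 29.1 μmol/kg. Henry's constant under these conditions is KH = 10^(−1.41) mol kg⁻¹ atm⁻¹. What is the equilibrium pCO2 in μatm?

pCO2 = 748 μatm

KH = 10^(−1.41) = 3.890×10^-2 mol kg⁻¹ atm⁻¹
pCO2 = [CO2*]/KH = 29.1×10^-6 / 3.890×10^-2 = 7.48×10^-4 atm = 748 μatm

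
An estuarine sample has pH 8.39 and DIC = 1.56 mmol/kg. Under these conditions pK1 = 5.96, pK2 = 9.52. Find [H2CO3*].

[CO2*] = 5.38 μmol/kg

α₀ = 1 / (1 + K1/[H⁺] + K1K2/[H⁺]²) = 1 / (1 + 10^+2.43 + 10^+1.30)
   = 1 / (1 + 269.15 + 19.953) = 1/290.11 = 0.003447
[CO2*] = α₀ × DIC = 0.003447 × 1.56 = 0.00538 mmol/kg = 5.38 μmol/kg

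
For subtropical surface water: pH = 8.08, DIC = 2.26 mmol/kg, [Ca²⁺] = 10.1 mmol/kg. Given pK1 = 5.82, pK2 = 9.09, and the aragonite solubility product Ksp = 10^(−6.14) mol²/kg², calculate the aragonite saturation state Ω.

α₂ = 1 / (1 + [H⁺]/K2 + [H⁺]²/(K1K2)) = 1 / (1 + 10^+1.01 + 10^-1.25)
   = 1 / (1 + 10.233 + 0.056234) = 1/11.289 = 0.08858
[CO3²⁻] = α₂ × DIC = 0.08858 × 2.26 = 0.2002 mmol/kg
Ksp = 10^(−6.14) = 7.244×10^-7
Ω = [Ca²⁺][CO3²⁻]/Ksp = (10.1×10^-3)(2.002×10^-4) / 7.244×10^-7 = 2.79

Ω = 2.79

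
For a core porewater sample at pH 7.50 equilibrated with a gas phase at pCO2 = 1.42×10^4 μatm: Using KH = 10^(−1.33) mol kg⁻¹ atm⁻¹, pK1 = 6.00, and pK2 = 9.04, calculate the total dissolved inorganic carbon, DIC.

DIC = 22.3 mmol/kg

[CO2*] = KH · pCO2 = 10^(−1.33) × 1.42×10^4×10^-6 = 6.642×10^-4 mol/kg
α₀ = 1/(1 + K1/[H⁺] + K1K2/[H⁺]²) = 1/(1 + 10^+1.50 + 10^-0.04) = 0.02982
DIC = [CO2*]/α₀ = 6.642×10^-4 / 0.02982 = 22.3 mmol/kg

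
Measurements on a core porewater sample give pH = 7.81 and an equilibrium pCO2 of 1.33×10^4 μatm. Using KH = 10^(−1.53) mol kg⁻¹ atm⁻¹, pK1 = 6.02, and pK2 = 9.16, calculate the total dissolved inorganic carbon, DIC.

[CO2*] = KH · pCO2 = 10^(−1.53) × 1.33×10^4×10^-6 = 3.925×10^-4 mol/kg
α₀ = 1/(1 + K1/[H⁺] + K1K2/[H⁺]²) = 1/(1 + 10^+1.79 + 10^+0.44) = 0.01529
DIC = [CO2*]/α₀ = 3.925×10^-4 / 0.01529 = 25.7 mmol/kg

DIC = 25.7 mmol/kg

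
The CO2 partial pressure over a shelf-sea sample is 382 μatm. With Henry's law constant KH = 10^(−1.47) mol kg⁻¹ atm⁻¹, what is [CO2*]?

KH = 10^(−1.47) = 3.388×10^-2 mol kg⁻¹ atm⁻¹
[CO2*] = KH · pCO2 = 3.388×10^-2 × 382×10^-6 atm = 1.29×10^-5 mol/kg

[CO2*] = 12.9 μmol/kg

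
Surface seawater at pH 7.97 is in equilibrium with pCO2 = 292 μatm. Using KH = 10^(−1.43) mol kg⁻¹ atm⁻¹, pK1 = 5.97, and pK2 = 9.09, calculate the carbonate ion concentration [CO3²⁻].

[CO3²⁻] = 0.0823 mmol/kg

[CO2*] = KH · pCO2 = 10^(−1.43) × 292×10^-6 = 1.085×10^-5 mol/kg
α₀ = 1/(1 + K1/[H⁺] + K1K2/[H⁺]²) = 1/(1 + 10^+2.00 + 10^+0.88) = 0.009209
DIC = [CO2*]/α₀ = 1.085×10^-5 / 0.009209 = 1.178 mmol/kg
[CO3²⁻] = α₂·DIC; α₂ = 0.06986, so [CO3²⁻] = 0.06986 × 1.178 = 0.0823 mmol/kg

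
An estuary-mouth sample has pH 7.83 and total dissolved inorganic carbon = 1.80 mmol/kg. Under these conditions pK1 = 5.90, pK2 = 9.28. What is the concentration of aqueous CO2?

[CO2*] = 0.0202 mmol/kg

α₀ = 1 / (1 + K1/[H⁺] + K1K2/[H⁺]²) = 1 / (1 + 10^+1.93 + 10^+0.48)
   = 1 / (1 + 85.114 + 3.0200) = 1/89.134 = 0.01122
[CO2*] = α₀ × DIC = 0.01122 × 1.80 = 0.0202 mmol/kg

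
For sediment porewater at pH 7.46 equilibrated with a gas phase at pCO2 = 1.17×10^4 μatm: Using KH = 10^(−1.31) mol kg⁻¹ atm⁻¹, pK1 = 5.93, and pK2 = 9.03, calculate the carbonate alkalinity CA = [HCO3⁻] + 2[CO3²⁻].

CA = 20.5 mmol/kg

[CO2*] = KH · pCO2 = 10^(−1.31) × 1.17×10^4×10^-6 = 5.730×10^-4 mol/kg
α₀ = 1/(1 + K1/[H⁺] + K1K2/[H⁺]²) = 1/(1 + 10^+1.53 + 10^-0.04) = 0.02794
DIC = [CO2*]/α₀ = 5.730×10^-4 / 0.02794 = 20.51 mmol/kg
CA = (α₁ + 2α₂)·DIC = (0.9466 + 2×0.02548) × 20.51 = 20.5 mmol/kg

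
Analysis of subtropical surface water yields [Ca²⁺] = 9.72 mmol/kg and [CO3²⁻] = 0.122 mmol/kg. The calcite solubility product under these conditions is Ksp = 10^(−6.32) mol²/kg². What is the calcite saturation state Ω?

Ksp = 10^(−6.32) = 4.786×10^-7
Ω = [Ca²⁺][CO3²⁻]/Ksp = (9.72×10^-3)(0.122×10^-3) / 4.786×10^-7 = 2.48

Ω = 2.48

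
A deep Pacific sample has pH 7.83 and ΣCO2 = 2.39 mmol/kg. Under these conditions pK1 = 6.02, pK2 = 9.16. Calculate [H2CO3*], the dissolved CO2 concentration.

[CO2*] = 0.0348 mmol/kg

α₀ = 1 / (1 + K1/[H⁺] + K1K2/[H⁺]²) = 1 / (1 + 10^+1.81 + 10^+0.48)
   = 1 / (1 + 64.565 + 3.0200) = 1/68.585 = 0.01458
[CO2*] = α₀ × DIC = 0.01458 × 2.39 = 0.0348 mmol/kg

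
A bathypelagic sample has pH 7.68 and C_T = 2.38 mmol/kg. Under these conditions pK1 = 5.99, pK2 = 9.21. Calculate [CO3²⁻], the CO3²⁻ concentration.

[CO3²⁻] = 0.0669 mmol/kg

α₂ = 1 / (1 + [H⁺]/K2 + [H⁺]²/(K1K2)) = 1 / (1 + 10^+1.53 + 10^-0.16)
   = 1 / (1 + 33.884 + 0.69183) = 1/35.576 = 0.02811
[CO3²⁻] = α₂ × DIC = 0.02811 × 2.38 = 0.0669 mmol/kg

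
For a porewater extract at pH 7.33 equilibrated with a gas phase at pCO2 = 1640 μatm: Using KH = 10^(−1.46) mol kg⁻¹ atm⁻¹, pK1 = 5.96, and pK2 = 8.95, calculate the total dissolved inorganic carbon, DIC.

DIC = 1.42 mmol/kg

[CO2*] = KH · pCO2 = 10^(−1.46) × 1640×10^-6 = 5.686×10^-5 mol/kg
α₀ = 1/(1 + K1/[H⁺] + K1K2/[H⁺]²) = 1/(1 + 10^+1.37 + 10^-0.25) = 0.03999
DIC = [CO2*]/α₀ = 5.686×10^-5 / 0.03999 = 1.42 mmol/kg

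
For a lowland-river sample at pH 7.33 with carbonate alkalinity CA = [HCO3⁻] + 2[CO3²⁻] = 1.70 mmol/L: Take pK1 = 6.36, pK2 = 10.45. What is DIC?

DIC = 1.88 mmol/L

CA = [HCO3⁻] + 2[CO3²⁻] = (α₁ + 2α₂)·DIC
At pH 7.33: [H⁺]/K1 = 10^-0.97 = 0.10715, K2/[H⁺] = 10^-3.12 = 0.00075858
α₁ = 1/(1 + 0.10715 + 0.00075858) = 1/1.1079 = 0.9026; α₂ = α₁·K2/[H⁺] = 0.0006847
α₁ + 2α₂ = 0.9040
DIC = CA / (α₁ + 2α₂) = 1.70 / 0.9040 = 1.88 mmol/L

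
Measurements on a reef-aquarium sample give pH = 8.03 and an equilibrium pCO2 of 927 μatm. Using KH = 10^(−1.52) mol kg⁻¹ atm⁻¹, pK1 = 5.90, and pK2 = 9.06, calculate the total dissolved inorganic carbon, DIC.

DIC = 4.16 mmol/kg

[CO2*] = KH · pCO2 = 10^(−1.52) × 927×10^-6 = 2.799×10^-5 mol/kg
α₀ = 1/(1 + K1/[H⁺] + K1K2/[H⁺]²) = 1/(1 + 10^+2.13 + 10^+1.10) = 0.006735
DIC = [CO2*]/α₀ = 2.799×10^-5 / 0.006735 = 4.16 mmol/kg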